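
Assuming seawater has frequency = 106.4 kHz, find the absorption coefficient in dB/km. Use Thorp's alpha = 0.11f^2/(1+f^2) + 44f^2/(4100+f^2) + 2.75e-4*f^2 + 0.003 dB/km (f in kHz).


f^2 = 11320.96
alpha = 0.11*11320.96/(1+11320.96) + 44*11320.96/(4100+11320.96) + 2.75e-4*11320.96 + 0.003 = 35.528

35.528 dB/km


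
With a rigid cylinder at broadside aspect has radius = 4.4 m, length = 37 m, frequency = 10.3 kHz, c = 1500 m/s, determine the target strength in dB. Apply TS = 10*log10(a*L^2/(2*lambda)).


lambda = 1500/10300 = 0.14563 m
TS = 10*log10(4.4*37^2/(2*0.14563)) = 43.16

43.16 dB


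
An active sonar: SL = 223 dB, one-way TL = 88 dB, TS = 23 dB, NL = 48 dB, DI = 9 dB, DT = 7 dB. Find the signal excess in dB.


SE = SL - 2*TL + TS - NL + DI - DT = 223 - 2*88 + (23) - 48 + 9 - 7 = 24

24 dB


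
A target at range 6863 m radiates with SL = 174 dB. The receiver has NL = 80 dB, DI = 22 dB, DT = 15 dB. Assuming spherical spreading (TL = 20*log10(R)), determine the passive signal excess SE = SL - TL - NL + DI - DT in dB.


Step 1: TL = 20*log10(6863) = 76.73 dB
Step 2: SE = 174 - 76.73 - 80 + 22 - 15 = 24.27

24.27 dB


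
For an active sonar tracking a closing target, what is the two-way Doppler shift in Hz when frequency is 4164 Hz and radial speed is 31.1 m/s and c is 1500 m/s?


172.67 Hz


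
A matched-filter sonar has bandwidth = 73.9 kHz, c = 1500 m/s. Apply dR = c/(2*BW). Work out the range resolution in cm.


1.01 cm


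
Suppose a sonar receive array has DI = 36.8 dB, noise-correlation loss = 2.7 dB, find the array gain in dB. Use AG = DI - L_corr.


34.1 dB


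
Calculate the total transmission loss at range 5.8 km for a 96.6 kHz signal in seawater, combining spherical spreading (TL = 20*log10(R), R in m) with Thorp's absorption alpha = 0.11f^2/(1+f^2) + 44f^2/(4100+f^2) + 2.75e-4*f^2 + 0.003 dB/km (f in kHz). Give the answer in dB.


Step 1 (Thorp): alpha = 0.11*9331.56/(1+9331.56) + 44*9331.56/(4100+9331.56) + 2.75e-4*9331.56 + 0.003 = 33.2481 dB/km
Step 2: TL_spread = 20*log10(5800) = 75.27 dB
Step 3: TL_abs = alpha*R = 33.2481 * 5.8 = 192.84 dB
Step 4: TL_total = 75.27 + 192.84 = 268.11

268.11 dB


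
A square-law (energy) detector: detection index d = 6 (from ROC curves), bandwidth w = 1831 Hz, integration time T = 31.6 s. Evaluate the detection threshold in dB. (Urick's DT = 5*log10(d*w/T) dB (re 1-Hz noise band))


DT = 5*log10(d*w/T) = 5*log10(6 * 1831 / 31.6) = 5*log10(347.66) = 12.71

12.71 dB


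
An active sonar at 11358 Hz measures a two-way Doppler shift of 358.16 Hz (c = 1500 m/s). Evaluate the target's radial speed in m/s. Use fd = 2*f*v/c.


From fd = 2*f*v/c, v = c*fd/(2*f) = 1500 * 358.16 / (2*11358) = 23.65

23.65 m/s


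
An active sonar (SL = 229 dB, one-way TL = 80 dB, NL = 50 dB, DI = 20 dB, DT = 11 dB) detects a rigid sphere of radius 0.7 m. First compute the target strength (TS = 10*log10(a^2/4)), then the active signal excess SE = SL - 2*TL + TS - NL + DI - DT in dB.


Step 1: TS = 10*log10(0.7^2/4) = -9.12 dB
Step 2: SE = SL - 2*TL + TS - NL + DI - DT = 229 - 2*80 + (-9.12) - 50 + 20 - 11 = 18.88

18.88 dB


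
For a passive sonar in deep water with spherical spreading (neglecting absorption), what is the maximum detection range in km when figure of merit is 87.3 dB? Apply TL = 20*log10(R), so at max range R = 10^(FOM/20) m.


At max range FOM = TL, so 20*log10(R) = 87.3
R = 10^(87.3/20) = 23173.95 m = 23.17 km

23.17 km


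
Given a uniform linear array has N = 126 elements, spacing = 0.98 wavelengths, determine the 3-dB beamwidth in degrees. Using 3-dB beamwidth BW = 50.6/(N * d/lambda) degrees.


0.41 deg


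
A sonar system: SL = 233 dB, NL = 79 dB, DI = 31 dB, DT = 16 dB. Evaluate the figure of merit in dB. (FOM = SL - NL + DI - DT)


169 dB


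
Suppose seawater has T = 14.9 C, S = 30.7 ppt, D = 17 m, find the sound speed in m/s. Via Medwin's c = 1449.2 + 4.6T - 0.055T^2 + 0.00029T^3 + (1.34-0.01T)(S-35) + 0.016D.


1501.64 m/s


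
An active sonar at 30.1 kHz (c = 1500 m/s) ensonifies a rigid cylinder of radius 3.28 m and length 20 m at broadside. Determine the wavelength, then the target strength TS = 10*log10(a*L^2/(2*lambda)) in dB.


Step 1: lambda = c/f = 1500/30100 = 0.04983 m
Step 2: TS = 10*log10(a*L^2/(2*lambda)) = 10*log10(3.28*20^2/(2*0.04983)) = 41.19

41.19 dB


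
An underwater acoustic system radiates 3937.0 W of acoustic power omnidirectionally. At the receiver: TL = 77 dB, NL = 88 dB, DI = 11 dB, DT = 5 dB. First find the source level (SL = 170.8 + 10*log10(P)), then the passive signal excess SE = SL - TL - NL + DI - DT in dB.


Step 1: SL = 170.8 + 10*log10(3937.0) = 206.75 dB
Step 2: SE = SL - TL - NL + DI - DT = 206.75 - 77 - 88 + 11 - 5 = 47.75

47.75 dB


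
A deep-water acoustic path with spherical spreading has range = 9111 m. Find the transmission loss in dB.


79.19 dB


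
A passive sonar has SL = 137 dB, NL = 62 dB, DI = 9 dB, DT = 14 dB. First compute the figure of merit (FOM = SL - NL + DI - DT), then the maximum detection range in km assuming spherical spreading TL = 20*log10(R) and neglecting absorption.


Step 1: FOM = SL - NL + DI - DT = 137 - 62 + 9 - 14 = 70 dB
Step 2: at max range FOM = TL = 20*log10(R), so R = 10^(70/20) = 3162.28 m = 3.16 km

3.16 km


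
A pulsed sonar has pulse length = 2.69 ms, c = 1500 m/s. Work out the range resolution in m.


dR = c*tau/2 = 1500 * 2.69e-3 / 2 = 2.0175

2.0175 m


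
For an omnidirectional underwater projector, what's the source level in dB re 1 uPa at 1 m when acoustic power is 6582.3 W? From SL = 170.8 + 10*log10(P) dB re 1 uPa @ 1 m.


SL = 170.8 + 10*log10(6582.3) = 170.8 + 38.18 = 208.98

208.98 dB


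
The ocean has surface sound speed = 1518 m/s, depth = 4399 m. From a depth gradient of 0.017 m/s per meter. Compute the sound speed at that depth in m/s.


1592.783 m/s


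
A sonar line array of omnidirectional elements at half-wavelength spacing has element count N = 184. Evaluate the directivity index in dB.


DI = 10*log10(184) = 22.65

22.65 dB


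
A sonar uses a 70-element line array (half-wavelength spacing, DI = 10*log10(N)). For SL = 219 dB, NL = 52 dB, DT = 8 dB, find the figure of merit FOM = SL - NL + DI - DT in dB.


177.45 dB


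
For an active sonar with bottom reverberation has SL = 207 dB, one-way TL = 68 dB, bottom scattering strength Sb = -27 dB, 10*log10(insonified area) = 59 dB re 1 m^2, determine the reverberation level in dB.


RL = SL - 2*TL + Sb + 10*log10(A) = 207 - 2*68 + (-27) + 59 = 103

103 dB


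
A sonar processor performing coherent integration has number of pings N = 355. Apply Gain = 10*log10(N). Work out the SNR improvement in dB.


25.5 dB


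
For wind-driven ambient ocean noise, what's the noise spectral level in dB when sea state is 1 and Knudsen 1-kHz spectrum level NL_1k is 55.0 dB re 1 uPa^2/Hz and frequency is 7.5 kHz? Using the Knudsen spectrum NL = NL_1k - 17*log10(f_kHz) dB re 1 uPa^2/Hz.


NL = NL_1k - 17*log10(f_kHz) = 55.0 - 17*log10(7.5) = 55.0 - (14.88) = 40.12

40.12 dB


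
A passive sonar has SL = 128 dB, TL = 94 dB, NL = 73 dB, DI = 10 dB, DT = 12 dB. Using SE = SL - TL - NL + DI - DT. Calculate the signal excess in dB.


SE = SL - TL - NL + DI - DT = 128 - 94 - 73 + 10 - 12 = -41

-41 dB


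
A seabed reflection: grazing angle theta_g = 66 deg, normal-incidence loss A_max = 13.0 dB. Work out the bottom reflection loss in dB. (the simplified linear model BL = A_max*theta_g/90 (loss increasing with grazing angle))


BL = A_max * theta_g / 90 = 13.0 * 66 / 90 = 9.53

9.53 dB


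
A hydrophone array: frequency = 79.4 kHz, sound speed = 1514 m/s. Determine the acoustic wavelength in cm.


lambda = c/f = 1514 / 79400 = 0.0191 m = 1.91 cm

1.91 cm


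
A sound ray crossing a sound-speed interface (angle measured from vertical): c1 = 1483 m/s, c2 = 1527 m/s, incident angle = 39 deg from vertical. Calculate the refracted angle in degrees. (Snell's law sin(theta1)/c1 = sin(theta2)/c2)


sin(theta2) = (c2/c1)*sin(theta1) = (1527/1483)*sin(39 deg) = 0.64799
theta2 = arcsin(0.64799) = 40.39

40.39 deg


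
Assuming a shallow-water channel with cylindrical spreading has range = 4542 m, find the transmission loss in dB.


36.57 dB


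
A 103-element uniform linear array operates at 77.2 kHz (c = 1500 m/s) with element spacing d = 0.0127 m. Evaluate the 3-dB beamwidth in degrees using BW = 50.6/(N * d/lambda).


0.75 deg


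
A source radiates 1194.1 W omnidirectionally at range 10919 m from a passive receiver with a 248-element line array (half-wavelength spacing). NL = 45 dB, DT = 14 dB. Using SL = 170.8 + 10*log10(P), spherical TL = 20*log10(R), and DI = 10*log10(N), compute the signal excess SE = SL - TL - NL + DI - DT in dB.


Step 1: SL = 170.8 + 10*log10(1194.1) = 201.57 dB
Step 2: TL = 20*log10(10919) = 80.76 dB
Step 3: DI = 10*log10(248) = 23.94 dB
Step 4: SE = SL - TL - NL + DI - DT = 201.57 - 80.76 - 45 + 23.94 - 14 = 85.75

85.75 dB


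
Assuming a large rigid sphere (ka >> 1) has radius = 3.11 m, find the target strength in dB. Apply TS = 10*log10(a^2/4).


TS = 10*log10(3.11^2 / 4) = 10*log10(2.418025) = 3.83

3.83 dB


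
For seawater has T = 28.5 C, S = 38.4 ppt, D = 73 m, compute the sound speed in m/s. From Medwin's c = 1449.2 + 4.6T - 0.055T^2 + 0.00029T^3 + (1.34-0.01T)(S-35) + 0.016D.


c = 1449.2 + 4.6*28.5 - 0.055*28.5^2 + 0.00029*28.5^3 + (1.34 - 0.01*28.5)*(38.4 - 35) + 0.016*73 = 1547.09

1547.09 m/s


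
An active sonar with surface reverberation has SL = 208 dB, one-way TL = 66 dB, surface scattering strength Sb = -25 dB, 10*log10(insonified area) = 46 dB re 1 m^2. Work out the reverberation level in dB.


RL = SL - 2*TL + Sb + 10*log10(A) = 208 - 2*66 + (-25) + 46 = 97

97 dB


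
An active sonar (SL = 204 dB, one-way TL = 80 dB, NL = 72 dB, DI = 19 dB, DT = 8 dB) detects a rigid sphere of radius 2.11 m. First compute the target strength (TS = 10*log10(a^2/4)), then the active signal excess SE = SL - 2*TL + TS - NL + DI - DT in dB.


Step 1: TS = 10*log10(2.11^2/4) = 0.47 dB
Step 2: SE = SL - 2*TL + TS - NL + DI - DT = 204 - 2*80 + (0.47) - 72 + 19 - 8 = -16.53

-16.53 dB


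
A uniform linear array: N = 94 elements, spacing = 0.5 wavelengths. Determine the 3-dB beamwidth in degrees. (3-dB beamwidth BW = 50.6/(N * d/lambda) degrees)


1.08 deg


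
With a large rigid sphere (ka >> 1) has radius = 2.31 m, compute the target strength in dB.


TS = 10*log10(2.31^2 / 4) = 10*log10(1.334025) = 1.25

1.25 dB


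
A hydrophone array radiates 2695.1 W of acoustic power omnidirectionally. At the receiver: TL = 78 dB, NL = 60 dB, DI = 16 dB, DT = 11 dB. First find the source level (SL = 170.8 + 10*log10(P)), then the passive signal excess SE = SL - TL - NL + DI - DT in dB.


Step 1: SL = 170.8 + 10*log10(2695.1) = 205.11 dB
Step 2: SE = SL - TL - NL + DI - DT = 205.11 - 78 - 60 + 16 - 11 = 72.11

72.11 dB


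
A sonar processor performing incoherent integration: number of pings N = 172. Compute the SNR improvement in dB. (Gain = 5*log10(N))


Gain = 5*log10(172) = 11.18

11.18 dB


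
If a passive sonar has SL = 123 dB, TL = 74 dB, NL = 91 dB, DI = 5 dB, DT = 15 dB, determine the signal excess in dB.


SE = SL - TL - NL + DI - DT = 123 - 74 - 91 + 5 - 15 = -52

-52 dB


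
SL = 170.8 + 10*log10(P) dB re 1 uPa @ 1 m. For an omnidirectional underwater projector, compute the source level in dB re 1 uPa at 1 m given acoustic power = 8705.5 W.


SL = 170.8 + 10*log10(8705.5) = 170.8 + 39.4 = 210.2

210.2 dB


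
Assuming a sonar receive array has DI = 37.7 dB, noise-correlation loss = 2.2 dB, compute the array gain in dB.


35.5 dB


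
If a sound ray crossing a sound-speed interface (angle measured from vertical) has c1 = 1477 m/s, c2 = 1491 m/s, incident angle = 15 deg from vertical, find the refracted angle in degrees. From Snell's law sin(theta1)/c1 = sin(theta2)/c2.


sin(theta2) = (c2/c1)*sin(theta1) = (1491/1477)*sin(15 deg) = 0.26127
theta2 = arcsin(0.26127) = 15.15

15.15 deg


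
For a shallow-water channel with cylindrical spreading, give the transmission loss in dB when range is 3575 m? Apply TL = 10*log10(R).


35.53 dB


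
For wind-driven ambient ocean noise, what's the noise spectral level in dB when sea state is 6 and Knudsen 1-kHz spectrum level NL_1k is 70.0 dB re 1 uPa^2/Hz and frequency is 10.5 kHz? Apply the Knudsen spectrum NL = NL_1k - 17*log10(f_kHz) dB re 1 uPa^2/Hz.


52.64 dB


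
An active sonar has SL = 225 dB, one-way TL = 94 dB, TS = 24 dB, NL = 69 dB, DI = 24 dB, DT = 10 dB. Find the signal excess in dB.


6 dB


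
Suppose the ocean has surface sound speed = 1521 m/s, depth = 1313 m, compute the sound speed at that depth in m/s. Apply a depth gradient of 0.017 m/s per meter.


c = 1521 + 0.017 * 1313 = 1543.321

1543.321 m/s


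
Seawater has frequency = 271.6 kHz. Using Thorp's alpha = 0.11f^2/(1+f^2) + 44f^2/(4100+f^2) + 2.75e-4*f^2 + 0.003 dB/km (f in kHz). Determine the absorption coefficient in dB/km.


62.082 dB/km


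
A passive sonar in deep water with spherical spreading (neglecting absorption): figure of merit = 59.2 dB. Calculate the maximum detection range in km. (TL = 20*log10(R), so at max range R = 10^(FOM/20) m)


At max range FOM = TL, so 20*log10(R) = 59.2
R = 10^(59.2/20) = 912.01 m = 0.91 km

0.91 km


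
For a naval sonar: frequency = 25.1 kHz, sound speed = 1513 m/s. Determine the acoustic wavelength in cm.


6.03 cm


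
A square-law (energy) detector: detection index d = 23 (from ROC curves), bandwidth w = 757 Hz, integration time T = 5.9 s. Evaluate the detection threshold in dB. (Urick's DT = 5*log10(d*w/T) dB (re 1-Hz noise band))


DT = 5*log10(d*w/T) = 5*log10(23 * 757 / 5.9) = 5*log10(2951.02) = 17.35

17.35 dB


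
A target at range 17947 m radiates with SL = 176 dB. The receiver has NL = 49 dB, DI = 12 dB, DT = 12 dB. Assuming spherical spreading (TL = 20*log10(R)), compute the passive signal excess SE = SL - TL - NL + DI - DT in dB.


41.92 dB


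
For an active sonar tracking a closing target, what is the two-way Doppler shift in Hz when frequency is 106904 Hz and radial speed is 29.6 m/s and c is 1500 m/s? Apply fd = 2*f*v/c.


4219.14 Hz


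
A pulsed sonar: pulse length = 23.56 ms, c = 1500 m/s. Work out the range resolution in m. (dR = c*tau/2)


dR = c*tau/2 = 1500 * 23.56e-3 / 2 = 17.67

17.67 m


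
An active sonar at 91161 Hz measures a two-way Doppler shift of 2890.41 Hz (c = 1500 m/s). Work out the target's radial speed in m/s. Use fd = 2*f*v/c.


23.78 m/s


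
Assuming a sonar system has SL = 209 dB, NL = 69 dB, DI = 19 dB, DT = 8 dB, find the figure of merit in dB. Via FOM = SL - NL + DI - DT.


FOM = SL - NL + DI - DT = 209 - 69 + 19 - 8 = 151

151 dB


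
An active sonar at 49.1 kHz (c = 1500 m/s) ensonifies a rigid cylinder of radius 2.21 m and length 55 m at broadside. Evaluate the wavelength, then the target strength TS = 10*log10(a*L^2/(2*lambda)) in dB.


Step 1: lambda = c/f = 1500/49100 = 0.03055 m
Step 2: TS = 10*log10(a*L^2/(2*lambda)) = 10*log10(2.21*55^2/(2*0.03055)) = 50.39

50.39 dB


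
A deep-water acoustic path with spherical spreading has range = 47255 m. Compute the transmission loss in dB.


93.49 dB


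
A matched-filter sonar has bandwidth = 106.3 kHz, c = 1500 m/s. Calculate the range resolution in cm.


dR = c/(2*BW) = 1500 / (2 * 106.3e3) = 0.0071 m = 0.71 cm

0.71 cm


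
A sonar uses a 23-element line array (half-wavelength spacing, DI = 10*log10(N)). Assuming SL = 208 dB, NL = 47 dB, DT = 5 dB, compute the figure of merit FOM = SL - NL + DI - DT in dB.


169.62 dB


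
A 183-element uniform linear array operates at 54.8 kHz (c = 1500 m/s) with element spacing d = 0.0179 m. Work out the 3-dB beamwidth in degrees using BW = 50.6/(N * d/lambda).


0.42 deg


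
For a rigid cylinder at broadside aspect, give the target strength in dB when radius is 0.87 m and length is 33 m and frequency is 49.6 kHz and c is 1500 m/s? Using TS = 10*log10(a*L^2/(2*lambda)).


41.95 dB


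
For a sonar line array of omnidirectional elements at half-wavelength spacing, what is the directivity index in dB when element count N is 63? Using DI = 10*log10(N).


DI = 10*log10(63) = 17.99

17.99 dB


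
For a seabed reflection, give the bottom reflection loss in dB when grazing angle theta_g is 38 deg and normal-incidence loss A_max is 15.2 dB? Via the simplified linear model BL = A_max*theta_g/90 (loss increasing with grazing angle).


6.42 dB


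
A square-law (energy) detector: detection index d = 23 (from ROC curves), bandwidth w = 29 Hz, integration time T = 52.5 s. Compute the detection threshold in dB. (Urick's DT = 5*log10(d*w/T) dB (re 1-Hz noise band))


DT = 5*log10(d*w/T) = 5*log10(23 * 29 / 52.5) = 5*log10(12.7) = 5.52

5.52 dB


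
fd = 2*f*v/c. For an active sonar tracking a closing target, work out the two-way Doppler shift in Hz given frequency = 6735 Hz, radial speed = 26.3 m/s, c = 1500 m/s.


236.17 Hz


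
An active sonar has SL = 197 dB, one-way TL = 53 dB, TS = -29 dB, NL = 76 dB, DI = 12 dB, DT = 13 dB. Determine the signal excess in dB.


SE = SL - 2*TL + TS - NL + DI - DT = 197 - 2*53 + (-29) - 76 + 12 - 13 = -15

-15 dB


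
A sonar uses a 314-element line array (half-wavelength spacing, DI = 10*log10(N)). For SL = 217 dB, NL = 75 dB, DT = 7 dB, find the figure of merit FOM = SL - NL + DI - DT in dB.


Step 1: DI = 10*log10(314) = 24.97 dB
Step 2: FOM = SL - NL + DI - DT = 217 - 75 + 24.97 - 7 = 159.97

159.97 dB


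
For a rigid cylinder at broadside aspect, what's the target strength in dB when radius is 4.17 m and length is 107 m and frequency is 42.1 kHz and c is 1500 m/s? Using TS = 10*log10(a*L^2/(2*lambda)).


lambda = 1500/42100 = 0.03563 m
TS = 10*log10(4.17*107^2/(2*0.03563)) = 58.26

58.26 dB


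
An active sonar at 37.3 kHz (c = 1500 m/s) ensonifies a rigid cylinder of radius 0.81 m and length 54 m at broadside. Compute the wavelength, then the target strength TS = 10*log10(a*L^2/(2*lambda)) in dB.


Step 1: lambda = c/f = 1500/37300 = 0.04021 m
Step 2: TS = 10*log10(a*L^2/(2*lambda)) = 10*log10(0.81*54^2/(2*0.04021)) = 44.68

44.68 dB


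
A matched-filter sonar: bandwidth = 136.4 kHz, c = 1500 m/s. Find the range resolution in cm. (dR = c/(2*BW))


0.55 cm


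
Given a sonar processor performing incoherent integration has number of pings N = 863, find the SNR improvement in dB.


14.68 dB


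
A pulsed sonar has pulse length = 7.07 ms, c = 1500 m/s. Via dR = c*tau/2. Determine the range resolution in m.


5.3025 m


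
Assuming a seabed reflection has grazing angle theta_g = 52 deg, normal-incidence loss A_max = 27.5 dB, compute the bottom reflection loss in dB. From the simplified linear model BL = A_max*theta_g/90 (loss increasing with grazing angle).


BL = A_max * theta_g / 90 = 27.5 * 52 / 90 = 15.89

15.89 dB


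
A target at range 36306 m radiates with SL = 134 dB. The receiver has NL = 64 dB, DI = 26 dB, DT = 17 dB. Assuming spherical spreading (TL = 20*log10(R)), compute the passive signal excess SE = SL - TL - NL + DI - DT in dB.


-12.2 dB


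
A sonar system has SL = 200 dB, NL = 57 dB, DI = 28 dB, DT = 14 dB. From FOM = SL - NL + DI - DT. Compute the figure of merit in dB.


157 dB


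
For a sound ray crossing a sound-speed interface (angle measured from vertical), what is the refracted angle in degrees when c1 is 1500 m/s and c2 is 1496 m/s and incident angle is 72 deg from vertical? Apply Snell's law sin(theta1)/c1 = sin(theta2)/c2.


71.54 deg


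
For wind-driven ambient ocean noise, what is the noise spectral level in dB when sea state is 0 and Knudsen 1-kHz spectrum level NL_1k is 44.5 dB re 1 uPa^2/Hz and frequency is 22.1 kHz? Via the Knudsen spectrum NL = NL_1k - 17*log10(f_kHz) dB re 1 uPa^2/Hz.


21.65 dB


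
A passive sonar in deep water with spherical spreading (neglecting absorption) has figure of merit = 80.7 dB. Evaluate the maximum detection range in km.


At max range FOM = TL, so 20*log10(R) = 80.7
R = 10^(80.7/20) = 10839.27 m = 10.84 km

10.84 km


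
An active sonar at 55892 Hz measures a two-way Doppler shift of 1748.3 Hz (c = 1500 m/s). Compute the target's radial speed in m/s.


From fd = 2*f*v/c, v = c*fd/(2*f) = 1500 * 1748.3 / (2*55892) = 23.46

23.46 m/s


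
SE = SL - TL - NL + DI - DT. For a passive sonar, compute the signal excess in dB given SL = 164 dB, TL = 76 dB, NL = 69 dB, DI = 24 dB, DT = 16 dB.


SE = SL - TL - NL + DI - DT = 164 - 76 - 69 + 24 - 16 = 27

27 dB


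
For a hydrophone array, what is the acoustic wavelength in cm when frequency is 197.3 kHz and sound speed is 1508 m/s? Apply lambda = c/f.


0.76 cm


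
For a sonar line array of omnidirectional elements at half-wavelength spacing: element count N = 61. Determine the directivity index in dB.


DI = 10*log10(61) = 17.85

17.85 dB


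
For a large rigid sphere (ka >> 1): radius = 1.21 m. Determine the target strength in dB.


TS = 10*log10(1.21^2 / 4) = 10*log10(0.366025) = -4.36

-4.36 dB


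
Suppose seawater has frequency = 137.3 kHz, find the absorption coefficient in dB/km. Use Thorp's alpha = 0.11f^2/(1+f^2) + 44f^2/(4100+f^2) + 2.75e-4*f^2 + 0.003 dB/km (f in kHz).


f^2 = 18851.29
alpha = 0.11*18851.29/(1+18851.29) + 44*18851.29/(4100+18851.29) + 2.75e-4*18851.29 + 0.003 = 41.437

41.437 dB/km


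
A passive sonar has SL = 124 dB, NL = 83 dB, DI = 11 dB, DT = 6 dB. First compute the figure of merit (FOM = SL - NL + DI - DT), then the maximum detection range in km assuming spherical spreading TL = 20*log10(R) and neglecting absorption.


Step 1: FOM = SL - NL + DI - DT = 124 - 83 + 11 - 6 = 46 dB
Step 2: at max range FOM = TL = 20*log10(R), so R = 10^(46/20) = 199.53 m = 0.2 km

0.2 km


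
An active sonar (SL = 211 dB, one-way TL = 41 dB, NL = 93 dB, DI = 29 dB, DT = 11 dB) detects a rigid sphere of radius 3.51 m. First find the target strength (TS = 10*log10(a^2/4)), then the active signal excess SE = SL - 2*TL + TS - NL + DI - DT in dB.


Step 1: TS = 10*log10(3.51^2/4) = 4.89 dB
Step 2: SE = SL - 2*TL + TS - NL + DI - DT = 211 - 2*41 + (4.89) - 93 + 29 - 11 = 58.89

58.89 dB


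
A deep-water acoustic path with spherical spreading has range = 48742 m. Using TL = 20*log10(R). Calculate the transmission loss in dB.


TL = 20*log10(48742) = 93.76

93.76 dB


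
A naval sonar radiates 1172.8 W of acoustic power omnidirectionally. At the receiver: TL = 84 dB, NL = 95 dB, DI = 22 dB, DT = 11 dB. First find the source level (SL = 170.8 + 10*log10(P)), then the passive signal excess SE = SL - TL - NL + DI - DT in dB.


Step 1: SL = 170.8 + 10*log10(1172.8) = 201.49 dB
Step 2: SE = SL - TL - NL + DI - DT = 201.49 - 84 - 95 + 22 - 11 = 33.49

33.49 dB


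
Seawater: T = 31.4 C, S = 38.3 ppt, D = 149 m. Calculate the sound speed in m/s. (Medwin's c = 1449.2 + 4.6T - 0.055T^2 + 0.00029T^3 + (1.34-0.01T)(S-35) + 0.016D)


c = 1449.2 + 4.6*31.4 - 0.055*31.4^2 + 0.00029*31.4^3 + (1.34 - 0.01*31.4)*(38.3 - 35) + 0.016*149 = 1554.16

1554.16 m/s


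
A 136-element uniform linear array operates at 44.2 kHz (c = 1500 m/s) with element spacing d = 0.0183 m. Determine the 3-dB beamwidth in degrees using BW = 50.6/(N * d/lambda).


Step 1: lambda = 1500/44200 = 0.03394 m
Step 2: d/lambda = 0.0183/0.03394 = 0.5392
Step 3: BW = 50.6/(N * d/lambda) = 50.6/(136 * 0.5392) = 0.69

0.69 deg


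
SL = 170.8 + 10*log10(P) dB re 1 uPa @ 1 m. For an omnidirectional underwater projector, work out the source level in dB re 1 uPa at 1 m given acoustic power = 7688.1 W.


209.66 dB


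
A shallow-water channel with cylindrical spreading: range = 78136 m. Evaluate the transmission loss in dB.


TL = 10*log10(78136) = 48.93

48.93 dB


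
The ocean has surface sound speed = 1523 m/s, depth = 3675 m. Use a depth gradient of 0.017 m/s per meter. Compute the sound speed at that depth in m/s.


c = 1523 + 0.017 * 3675 = 1585.475

1585.475 m/s


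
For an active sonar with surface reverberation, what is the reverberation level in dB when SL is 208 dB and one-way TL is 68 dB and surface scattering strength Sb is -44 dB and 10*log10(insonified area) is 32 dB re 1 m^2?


60 dB


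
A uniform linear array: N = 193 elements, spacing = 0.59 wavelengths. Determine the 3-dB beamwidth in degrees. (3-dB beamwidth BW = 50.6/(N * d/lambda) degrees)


BW = 50.6 / (193 * 0.59) = 50.6 / 113.87 = 0.44

0.44 deg


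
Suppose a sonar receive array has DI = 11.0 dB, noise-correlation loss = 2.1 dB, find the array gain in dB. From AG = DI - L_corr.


AG = DI - L_corr = 11.0 - 2.1 = 8.9

8.9 dB


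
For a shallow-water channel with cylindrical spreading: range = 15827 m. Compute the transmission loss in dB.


TL = 10*log10(15827) = 41.99

41.99 dB


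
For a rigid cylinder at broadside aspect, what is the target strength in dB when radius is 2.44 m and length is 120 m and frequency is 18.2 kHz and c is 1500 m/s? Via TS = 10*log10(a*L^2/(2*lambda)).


lambda = 1500/18200 = 0.08242 m
TS = 10*log10(2.44*120^2/(2*0.08242)) = 53.29

53.29 dB


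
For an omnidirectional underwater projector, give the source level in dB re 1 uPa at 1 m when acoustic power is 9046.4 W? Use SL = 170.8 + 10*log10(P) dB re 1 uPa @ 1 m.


210.36 dB


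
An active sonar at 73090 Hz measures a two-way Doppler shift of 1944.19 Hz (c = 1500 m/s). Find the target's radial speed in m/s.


From fd = 2*f*v/c, v = c*fd/(2*f) = 1500 * 1944.19 / (2*73090) = 19.95

19.95 m/s


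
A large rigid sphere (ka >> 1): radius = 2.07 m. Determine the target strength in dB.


0.3 dB


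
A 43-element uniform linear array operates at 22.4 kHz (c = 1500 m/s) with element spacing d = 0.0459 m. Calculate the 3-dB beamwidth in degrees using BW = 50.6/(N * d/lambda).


1.72 deg


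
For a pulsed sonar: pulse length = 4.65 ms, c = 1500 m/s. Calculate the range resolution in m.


dR = c*tau/2 = 1500 * 4.65e-3 / 2 = 3.4875

3.4875 m


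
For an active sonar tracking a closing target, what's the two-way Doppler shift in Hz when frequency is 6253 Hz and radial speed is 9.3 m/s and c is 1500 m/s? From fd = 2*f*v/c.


fd = 2*f*v/c = 2 * 6253 * 9.3 / 1500 = 77.54

77.54 Hz


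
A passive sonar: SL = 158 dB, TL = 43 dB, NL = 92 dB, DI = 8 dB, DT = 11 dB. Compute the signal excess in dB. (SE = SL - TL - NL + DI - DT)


SE = SL - TL - NL + DI - DT = 158 - 43 - 92 + 8 - 11 = 20

20 dB


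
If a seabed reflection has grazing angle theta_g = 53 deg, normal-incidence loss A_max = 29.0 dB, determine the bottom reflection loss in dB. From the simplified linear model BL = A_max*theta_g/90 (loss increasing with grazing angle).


BL = A_max * theta_g / 90 = 29.0 * 53 / 90 = 17.08

17.08 dB


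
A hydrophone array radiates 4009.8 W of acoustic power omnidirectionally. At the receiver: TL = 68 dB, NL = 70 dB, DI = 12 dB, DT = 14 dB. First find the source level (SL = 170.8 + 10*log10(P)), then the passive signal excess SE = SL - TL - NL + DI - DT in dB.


Step 1: SL = 170.8 + 10*log10(4009.8) = 206.83 dB
Step 2: SE = SL - TL - NL + DI - DT = 206.83 - 68 - 70 + 12 - 14 = 66.83

66.83 dB


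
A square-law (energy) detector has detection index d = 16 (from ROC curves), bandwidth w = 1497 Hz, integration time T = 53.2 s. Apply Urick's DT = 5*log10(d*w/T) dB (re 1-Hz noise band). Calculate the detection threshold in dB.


13.27 dB


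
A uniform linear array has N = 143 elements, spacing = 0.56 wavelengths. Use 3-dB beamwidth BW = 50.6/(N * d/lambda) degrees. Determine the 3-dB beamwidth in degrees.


BW = 50.6 / (143 * 0.56) = 50.6 / 80.08 = 0.63

0.63 deg


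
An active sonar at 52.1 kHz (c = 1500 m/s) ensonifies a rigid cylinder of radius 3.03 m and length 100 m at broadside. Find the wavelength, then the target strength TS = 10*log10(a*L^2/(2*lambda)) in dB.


Step 1: lambda = c/f = 1500/52100 = 0.02879 m
Step 2: TS = 10*log10(a*L^2/(2*lambda)) = 10*log10(3.03*100^2/(2*0.02879)) = 57.21

57.21 dB


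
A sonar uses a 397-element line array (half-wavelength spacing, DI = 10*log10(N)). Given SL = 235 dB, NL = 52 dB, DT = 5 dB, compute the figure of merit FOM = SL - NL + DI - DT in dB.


Step 1: DI = 10*log10(397) = 25.99 dB
Step 2: FOM = SL - NL + DI - DT = 235 - 52 + 25.99 - 5 = 203.99

203.99 dB


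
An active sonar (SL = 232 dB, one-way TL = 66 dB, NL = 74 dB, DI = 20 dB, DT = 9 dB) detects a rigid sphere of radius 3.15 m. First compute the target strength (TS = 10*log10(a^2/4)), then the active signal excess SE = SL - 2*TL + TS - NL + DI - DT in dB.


Step 1: TS = 10*log10(3.15^2/4) = 3.95 dB
Step 2: SE = SL - 2*TL + TS - NL + DI - DT = 232 - 2*66 + (3.95) - 74 + 20 - 9 = 40.95

40.95 dB


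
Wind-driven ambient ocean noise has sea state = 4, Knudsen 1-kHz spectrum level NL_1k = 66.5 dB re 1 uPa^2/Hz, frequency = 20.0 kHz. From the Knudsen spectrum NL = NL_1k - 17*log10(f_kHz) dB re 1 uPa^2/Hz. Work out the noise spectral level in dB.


NL = NL_1k - 17*log10(f_kHz) = 66.5 - 17*log10(20.0) = 66.5 - (22.12) = 44.38

44.38 dB


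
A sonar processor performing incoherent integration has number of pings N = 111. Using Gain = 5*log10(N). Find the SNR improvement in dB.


Gain = 5*log10(111) = 10.23

10.23 dB


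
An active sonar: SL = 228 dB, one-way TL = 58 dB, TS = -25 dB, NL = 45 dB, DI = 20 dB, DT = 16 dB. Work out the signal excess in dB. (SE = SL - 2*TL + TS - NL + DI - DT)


SE = SL - 2*TL + TS - NL + DI - DT = 228 - 2*58 + (-25) - 45 + 20 - 16 = 46

46 dB


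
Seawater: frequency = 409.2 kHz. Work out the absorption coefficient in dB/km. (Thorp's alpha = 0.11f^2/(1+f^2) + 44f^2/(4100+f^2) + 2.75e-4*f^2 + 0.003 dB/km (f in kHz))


89.109 dB/km


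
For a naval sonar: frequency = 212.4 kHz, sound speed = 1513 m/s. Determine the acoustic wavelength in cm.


lambda = c/f = 1513 / 212400 = 0.0071 m = 0.71 cm

0.71 cm


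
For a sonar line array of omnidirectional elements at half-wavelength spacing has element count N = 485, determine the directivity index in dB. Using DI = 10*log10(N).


DI = 10*log10(485) = 26.86

26.86 dB


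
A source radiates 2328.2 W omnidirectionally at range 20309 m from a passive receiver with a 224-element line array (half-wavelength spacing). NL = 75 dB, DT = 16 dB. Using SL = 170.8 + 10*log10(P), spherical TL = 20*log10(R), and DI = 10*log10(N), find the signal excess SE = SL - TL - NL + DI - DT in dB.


Step 1: SL = 170.8 + 10*log10(2328.2) = 204.47 dB
Step 2: TL = 20*log10(20309) = 86.15 dB
Step 3: DI = 10*log10(224) = 23.5 dB
Step 4: SE = SL - TL - NL + DI - DT = 204.47 - 86.15 - 75 + 23.5 - 16 = 50.82

50.82 dB


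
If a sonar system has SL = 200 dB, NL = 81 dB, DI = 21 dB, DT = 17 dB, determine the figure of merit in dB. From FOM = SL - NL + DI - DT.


FOM = SL - NL + DI - DT = 200 - 81 + 21 - 17 = 123

123 dB


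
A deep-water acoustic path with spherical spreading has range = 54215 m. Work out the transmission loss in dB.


TL = 20*log10(54215) = 94.68

94.68 dB


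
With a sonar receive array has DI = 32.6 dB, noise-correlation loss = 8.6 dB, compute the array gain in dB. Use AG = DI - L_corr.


24.0 dB


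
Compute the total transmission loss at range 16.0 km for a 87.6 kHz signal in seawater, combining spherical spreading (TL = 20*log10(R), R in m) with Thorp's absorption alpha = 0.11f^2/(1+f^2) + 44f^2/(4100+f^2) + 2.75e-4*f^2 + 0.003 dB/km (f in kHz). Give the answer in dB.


Step 1 (Thorp): alpha = 0.11*7673.76/(1+7673.76) + 44*7673.76/(4100+7673.76) + 2.75e-4*7673.76 + 0.003 = 30.9011 dB/km
Step 2: TL_spread = 20*log10(16000) = 84.08 dB
Step 3: TL_abs = alpha*R = 30.9011 * 16.0 = 494.42 dB
Step 4: TL_total = 84.08 + 494.42 = 578.5

578.5 dB


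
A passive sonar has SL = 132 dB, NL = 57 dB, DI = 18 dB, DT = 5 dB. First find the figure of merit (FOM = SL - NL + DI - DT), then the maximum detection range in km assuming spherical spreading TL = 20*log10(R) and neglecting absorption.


Step 1: FOM = SL - NL + DI - DT = 132 - 57 + 18 - 5 = 88 dB
Step 2: at max range FOM = TL = 20*log10(R), so R = 10^(88/20) = 25118.86 m = 25.12 km

25.12 km


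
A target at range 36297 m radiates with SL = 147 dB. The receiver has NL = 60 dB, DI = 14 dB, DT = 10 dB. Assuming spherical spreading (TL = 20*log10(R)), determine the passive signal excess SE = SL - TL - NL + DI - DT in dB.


Step 1: TL = 20*log10(36297) = 91.2 dB
Step 2: SE = 147 - 91.2 - 60 + 14 - 10 = -0.2

-0.2 dB


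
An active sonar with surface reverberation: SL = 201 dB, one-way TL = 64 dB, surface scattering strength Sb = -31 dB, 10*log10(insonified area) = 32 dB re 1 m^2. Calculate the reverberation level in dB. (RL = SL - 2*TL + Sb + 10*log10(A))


74 dB


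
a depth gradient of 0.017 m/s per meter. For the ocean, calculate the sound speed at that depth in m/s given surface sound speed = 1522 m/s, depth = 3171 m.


1575.907 m/s


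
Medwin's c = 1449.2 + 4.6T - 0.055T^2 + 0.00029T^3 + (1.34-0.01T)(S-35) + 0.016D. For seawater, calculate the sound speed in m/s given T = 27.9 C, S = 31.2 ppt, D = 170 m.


c = 1449.2 + 4.6*27.9 - 0.055*27.9^2 + 0.00029*27.9^3 + (1.34 - 0.01*27.9)*(31.2 - 35) + 0.016*170 = 1539.71

1539.71 m/s


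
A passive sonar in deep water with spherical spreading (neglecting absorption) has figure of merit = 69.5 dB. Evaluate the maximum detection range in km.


At max range FOM = TL, so 20*log10(R) = 69.5
R = 10^(69.5/20) = 2985.38 m = 2.99 km

2.99 km


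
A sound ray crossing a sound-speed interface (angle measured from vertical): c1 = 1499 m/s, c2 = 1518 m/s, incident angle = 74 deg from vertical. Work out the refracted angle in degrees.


sin(theta2) = (c2/c1)*sin(theta1) = (1518/1499)*sin(74 deg) = 0.97345
theta2 = arcsin(0.97345) = 76.77

76.77 deg


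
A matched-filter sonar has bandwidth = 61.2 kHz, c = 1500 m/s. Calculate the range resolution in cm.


dR = c/(2*BW) = 1500 / (2 * 61.2e3) = 0.0123 m = 1.23 cm

1.23 cm


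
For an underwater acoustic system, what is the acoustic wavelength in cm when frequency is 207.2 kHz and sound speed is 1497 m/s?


0.72 cm


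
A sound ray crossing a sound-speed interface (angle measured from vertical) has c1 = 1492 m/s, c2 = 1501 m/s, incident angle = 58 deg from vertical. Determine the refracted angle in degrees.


58.56 deg


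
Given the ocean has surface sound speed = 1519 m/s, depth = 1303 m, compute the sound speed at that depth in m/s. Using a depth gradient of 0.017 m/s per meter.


c = 1519 + 0.017 * 1303 = 1541.151

1541.151 m/s


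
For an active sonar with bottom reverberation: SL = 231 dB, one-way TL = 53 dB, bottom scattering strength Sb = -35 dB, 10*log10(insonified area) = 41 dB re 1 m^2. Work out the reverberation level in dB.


RL = SL - 2*TL + Sb + 10*log10(A) = 231 - 2*53 + (-35) + 41 = 131

131 dB


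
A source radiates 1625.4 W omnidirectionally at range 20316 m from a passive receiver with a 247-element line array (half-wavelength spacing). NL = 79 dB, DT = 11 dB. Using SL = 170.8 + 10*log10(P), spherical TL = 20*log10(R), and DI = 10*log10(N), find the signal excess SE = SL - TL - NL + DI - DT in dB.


50.68 dB


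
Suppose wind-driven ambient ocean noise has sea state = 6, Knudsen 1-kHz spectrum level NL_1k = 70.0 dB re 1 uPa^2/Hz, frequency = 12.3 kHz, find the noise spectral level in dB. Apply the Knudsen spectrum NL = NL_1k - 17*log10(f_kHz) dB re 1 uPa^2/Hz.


51.47 dB


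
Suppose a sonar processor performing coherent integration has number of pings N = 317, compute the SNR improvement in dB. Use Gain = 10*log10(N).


Gain = 10*log10(317) = 25.01

25.01 dB


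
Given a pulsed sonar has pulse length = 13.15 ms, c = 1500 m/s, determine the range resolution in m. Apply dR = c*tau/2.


dR = c*tau/2 = 1500 * 13.15e-3 / 2 = 9.8625

9.8625 m


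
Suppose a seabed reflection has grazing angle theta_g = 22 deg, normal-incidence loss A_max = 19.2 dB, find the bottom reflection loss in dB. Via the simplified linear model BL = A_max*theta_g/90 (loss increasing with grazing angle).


BL = A_max * theta_g / 90 = 19.2 * 22 / 90 = 4.69

4.69 dB


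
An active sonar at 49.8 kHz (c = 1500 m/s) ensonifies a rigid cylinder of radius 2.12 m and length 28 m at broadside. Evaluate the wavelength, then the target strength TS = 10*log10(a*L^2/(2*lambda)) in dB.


Step 1: lambda = c/f = 1500/49800 = 0.03012 m
Step 2: TS = 10*log10(a*L^2/(2*lambda)) = 10*log10(2.12*28^2/(2*0.03012)) = 44.41

44.41 dB


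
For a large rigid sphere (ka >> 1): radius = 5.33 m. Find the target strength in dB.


TS = 10*log10(5.33^2 / 4) = 10*log10(7.102225) = 8.51

8.51 dB


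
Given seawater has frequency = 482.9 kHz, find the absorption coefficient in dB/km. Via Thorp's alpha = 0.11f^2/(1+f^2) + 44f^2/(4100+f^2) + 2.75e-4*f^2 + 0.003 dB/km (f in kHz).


107.481 dB/km


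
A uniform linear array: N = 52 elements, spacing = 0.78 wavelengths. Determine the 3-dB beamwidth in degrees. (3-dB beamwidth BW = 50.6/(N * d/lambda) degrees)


BW = 50.6 / (52 * 0.78) = 50.6 / 40.56 = 1.25

1.25 deg


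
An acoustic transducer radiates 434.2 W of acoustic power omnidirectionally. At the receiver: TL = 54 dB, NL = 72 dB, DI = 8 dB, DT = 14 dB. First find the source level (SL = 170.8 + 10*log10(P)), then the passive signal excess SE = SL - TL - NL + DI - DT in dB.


Step 1: SL = 170.8 + 10*log10(434.2) = 197.18 dB
Step 2: SE = SL - TL - NL + DI - DT = 197.18 - 54 - 72 + 8 - 14 = 65.18

65.18 dB


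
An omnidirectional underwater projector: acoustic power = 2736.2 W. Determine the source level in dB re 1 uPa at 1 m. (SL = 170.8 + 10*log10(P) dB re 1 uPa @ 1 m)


SL = 170.8 + 10*log10(2736.2) = 170.8 + 34.37 = 205.17

205.17 dB


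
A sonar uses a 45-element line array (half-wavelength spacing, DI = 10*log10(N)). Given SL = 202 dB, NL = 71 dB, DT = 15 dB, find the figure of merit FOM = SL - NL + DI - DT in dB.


132.53 dB


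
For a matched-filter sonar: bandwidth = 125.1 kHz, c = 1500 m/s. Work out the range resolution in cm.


0.6 cm


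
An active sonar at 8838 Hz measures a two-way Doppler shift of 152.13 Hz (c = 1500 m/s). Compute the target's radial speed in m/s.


12.91 m/s


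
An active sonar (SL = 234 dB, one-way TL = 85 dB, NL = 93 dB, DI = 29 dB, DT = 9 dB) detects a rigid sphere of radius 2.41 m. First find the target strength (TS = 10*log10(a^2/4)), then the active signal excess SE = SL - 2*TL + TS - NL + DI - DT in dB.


Step 1: TS = 10*log10(2.41^2/4) = 1.62 dB
Step 2: SE = SL - 2*TL + TS - NL + DI - DT = 234 - 2*85 + (1.62) - 93 + 29 - 9 = -7.38

-7.38 dB


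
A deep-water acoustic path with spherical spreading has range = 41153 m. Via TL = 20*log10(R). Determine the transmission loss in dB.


TL = 20*log10(41153) = 92.29

92.29 dB


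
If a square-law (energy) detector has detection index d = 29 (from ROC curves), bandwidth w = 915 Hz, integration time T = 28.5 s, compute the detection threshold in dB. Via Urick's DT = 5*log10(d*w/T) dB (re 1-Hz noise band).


DT = 5*log10(d*w/T) = 5*log10(29 * 915 / 28.5) = 5*log10(931.05) = 14.84

14.84 dB


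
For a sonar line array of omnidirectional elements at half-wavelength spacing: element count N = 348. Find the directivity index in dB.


DI = 10*log10(348) = 25.42

25.42 dB


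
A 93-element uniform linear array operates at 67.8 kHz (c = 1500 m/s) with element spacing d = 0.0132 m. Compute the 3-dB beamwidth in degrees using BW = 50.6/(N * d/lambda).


0.91 deg


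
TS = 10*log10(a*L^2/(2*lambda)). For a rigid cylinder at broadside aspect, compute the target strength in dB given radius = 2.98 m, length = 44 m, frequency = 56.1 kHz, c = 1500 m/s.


50.33 dB
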